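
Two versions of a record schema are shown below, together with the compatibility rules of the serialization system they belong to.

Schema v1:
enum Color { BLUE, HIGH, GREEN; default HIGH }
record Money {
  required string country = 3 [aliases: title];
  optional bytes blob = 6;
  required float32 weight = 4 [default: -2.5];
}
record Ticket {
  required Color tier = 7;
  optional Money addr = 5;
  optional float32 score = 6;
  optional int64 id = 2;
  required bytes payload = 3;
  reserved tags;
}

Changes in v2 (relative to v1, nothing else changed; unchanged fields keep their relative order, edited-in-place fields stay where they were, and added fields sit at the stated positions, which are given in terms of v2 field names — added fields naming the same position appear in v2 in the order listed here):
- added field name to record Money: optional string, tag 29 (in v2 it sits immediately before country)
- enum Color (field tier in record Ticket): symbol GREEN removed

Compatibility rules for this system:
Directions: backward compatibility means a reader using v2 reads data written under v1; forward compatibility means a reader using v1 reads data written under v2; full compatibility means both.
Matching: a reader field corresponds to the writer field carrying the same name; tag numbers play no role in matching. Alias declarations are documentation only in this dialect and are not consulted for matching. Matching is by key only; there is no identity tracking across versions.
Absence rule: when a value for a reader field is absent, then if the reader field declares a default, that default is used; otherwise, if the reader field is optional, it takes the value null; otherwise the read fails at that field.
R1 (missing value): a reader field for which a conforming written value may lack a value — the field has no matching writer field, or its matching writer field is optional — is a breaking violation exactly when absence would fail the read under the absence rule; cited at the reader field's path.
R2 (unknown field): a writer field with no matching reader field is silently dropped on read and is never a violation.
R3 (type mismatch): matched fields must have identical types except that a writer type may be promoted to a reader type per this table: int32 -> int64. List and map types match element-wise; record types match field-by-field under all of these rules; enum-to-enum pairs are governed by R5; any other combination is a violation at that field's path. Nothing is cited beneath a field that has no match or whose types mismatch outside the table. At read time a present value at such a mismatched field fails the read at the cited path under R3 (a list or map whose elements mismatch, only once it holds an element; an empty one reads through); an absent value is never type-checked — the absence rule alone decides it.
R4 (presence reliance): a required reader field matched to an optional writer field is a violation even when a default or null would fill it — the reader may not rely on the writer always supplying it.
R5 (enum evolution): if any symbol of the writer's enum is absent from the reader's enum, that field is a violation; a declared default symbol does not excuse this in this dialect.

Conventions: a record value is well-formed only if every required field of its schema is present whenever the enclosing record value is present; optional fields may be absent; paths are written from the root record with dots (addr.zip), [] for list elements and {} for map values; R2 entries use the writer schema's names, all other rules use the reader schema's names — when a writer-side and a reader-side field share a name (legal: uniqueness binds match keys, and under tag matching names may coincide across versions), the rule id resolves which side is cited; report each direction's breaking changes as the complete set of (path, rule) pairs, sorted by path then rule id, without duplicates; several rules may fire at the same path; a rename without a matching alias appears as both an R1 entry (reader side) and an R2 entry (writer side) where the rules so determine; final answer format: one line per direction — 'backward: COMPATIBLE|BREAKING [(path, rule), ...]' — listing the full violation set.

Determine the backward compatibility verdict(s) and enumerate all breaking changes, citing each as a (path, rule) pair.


each type pair in Ticket: writer, then reader
backward on Ticket — v2 reading data written by v1:
  tier: Color -> Color, writer required; from tier
  addr: Money -> Money, writer optional; from addr
  score: float32 -> float32, writer optional; from score
  id: int64 -> int64, writer optional; from id
  payload: bytes -> bytes, writer required; from payload
  addr.name: no writer-side match
  addr.country: string -> string, writer required; from addr.country
  addr.blob: bytes -> bytes, writer optional; from addr.blob
  addr.weight: float32 -> float32, writer required; from addr.weight
  violation R5 at tier
  => backward verdict for Ticket: BREAKING, 1 violation(s)
diffs on Ticket not affecting the asked answer:
  added field name to record Money: optional string, tag 29 (in v2 it sits immediately before country) -> fires no rule on Ticket, leaving the asked answer as it is

backward: BREAKING [(tier, R5)]


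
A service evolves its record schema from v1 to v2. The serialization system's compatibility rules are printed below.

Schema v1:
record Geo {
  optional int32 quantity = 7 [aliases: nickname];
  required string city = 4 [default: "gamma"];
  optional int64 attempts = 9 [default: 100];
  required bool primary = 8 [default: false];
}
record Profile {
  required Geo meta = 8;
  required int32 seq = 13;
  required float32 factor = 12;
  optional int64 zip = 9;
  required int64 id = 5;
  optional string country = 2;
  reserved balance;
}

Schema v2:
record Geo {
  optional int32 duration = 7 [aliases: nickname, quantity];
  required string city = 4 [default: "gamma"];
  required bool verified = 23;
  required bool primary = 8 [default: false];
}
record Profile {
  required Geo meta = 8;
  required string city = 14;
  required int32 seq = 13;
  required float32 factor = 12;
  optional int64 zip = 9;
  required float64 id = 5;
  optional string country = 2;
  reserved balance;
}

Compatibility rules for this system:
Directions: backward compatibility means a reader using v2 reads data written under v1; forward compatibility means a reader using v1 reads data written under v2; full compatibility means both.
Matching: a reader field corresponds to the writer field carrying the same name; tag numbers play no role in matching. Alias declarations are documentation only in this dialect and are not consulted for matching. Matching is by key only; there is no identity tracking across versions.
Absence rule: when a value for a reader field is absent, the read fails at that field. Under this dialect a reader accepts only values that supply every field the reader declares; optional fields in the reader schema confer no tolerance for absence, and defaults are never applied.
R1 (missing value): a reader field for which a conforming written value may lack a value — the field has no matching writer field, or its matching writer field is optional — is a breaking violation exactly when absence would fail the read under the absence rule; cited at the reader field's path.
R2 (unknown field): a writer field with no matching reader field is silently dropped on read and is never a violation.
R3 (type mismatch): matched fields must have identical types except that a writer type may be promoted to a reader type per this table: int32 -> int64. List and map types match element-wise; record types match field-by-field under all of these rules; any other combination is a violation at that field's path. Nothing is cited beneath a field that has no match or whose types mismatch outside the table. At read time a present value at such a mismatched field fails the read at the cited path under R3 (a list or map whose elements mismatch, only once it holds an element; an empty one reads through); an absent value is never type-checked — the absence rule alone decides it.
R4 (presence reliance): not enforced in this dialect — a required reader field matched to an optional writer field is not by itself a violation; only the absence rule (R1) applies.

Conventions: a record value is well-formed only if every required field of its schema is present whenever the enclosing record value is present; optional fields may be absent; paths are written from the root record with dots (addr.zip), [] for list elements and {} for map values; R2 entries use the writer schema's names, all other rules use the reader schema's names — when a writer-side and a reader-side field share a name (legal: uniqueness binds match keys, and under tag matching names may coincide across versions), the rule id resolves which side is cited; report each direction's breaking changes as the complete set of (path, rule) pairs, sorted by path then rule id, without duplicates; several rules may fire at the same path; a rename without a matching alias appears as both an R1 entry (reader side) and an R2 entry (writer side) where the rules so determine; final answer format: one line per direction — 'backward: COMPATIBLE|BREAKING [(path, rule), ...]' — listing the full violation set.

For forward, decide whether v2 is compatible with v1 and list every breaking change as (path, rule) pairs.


forward: BREAKING [(country, R1), (id, R3), (meta.attempts, R1), (meta.quantity, R1), (zip, R1)]

in Profile below, arrows point writer -> reader
forward for Profile (reader v1, writer v2):
  Geo -> Geo, writer required: meta aligns to meta
  int32 -> int32, writer required: seq aligns to seq
  float32 -> float32, writer required: factor aligns to factor
  int64 -> int64, writer optional: zip aligns to zip
  float64 -> int64, writer required: id aligns to id
  string -> string, writer optional: country aligns to country
  leftover writer field: city
  meta.quantity has no writer counterpart
  string -> string, writer required: meta.city aligns to meta.city
  meta.attempts has no writer counterpart
  bool -> bool, writer required: meta.primary aligns to meta.primary
  leftover writer field: meta.duration
  leftover writer field: meta.verified
  R1 fires at country
  R3 fires at id
  R1 fires at meta.attempts
  R1 fires at meta.quantity
  R1 fires at zip
  => forward verdict for Profile: BREAKING, 5 violation(s)
remaining Profile differences; none change what is asked:
  added field city to record Profile: required string, tag 14 (in v2 it sits immediately before seq) -> its effect on Profile is confined to the backward direction, not asked
  removed field attempts from record Geo -> its effect on Profile is confined to the backward direction, not asked
  renamed field quantity to duration in record Geo (alias quantity declared on the renamed field) -> its effect on Profile is confined to the backward direction, not asked
  added field verified to record Geo: required bool, tag 23 (in v2 it sits immediately before primary) -> its effect on Profile is confined to the backward direction, not asked


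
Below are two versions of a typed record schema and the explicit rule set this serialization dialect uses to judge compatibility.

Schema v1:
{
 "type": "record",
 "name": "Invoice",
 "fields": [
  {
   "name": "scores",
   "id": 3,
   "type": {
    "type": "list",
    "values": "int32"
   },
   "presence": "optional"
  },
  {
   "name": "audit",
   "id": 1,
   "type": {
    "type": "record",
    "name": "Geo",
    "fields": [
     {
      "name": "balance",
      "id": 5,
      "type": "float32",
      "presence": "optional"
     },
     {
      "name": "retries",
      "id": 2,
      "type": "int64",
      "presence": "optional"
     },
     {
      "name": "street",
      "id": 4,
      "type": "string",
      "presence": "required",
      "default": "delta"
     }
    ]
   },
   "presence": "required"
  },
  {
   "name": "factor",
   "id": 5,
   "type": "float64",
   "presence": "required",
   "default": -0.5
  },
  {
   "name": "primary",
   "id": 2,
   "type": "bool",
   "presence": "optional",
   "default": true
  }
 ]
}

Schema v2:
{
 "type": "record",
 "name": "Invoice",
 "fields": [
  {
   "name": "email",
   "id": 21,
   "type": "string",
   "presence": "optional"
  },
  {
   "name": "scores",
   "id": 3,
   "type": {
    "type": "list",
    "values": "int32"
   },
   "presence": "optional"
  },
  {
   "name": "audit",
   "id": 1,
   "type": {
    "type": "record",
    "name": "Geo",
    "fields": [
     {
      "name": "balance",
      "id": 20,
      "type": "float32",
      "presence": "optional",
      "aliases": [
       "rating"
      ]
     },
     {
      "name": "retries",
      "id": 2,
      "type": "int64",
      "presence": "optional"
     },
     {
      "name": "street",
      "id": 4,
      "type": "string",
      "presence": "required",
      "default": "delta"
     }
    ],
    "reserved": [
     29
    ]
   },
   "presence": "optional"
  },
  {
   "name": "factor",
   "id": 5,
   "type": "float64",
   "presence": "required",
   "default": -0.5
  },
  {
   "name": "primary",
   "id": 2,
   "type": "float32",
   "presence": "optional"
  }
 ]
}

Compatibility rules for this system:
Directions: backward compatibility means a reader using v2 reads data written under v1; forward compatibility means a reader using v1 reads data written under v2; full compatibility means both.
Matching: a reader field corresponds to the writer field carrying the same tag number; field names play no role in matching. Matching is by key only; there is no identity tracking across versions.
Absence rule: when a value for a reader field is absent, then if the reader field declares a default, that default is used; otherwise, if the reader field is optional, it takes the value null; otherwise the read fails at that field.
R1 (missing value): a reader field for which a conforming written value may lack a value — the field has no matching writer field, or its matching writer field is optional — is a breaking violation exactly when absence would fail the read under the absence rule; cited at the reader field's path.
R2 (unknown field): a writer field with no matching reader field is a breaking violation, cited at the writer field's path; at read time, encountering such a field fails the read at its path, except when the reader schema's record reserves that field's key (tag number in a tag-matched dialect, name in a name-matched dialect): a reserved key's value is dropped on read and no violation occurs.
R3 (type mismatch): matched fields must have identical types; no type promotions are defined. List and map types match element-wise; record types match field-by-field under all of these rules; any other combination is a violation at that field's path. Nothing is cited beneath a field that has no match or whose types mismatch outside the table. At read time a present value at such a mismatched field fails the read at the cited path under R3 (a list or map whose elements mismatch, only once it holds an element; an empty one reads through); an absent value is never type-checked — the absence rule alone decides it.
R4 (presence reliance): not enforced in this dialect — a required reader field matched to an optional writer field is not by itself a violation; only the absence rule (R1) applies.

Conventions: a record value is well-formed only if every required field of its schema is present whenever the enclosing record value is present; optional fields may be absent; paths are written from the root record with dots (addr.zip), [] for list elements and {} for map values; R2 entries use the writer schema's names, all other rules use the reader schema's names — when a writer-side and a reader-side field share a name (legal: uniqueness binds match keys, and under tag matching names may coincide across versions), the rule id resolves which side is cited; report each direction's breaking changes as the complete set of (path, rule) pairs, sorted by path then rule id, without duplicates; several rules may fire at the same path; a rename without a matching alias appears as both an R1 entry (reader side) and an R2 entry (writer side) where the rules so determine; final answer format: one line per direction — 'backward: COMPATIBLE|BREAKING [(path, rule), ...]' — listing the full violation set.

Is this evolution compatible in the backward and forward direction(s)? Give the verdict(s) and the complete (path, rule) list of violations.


backward: BREAKING [(audit.balance, R2), (primary, R3)]; forward: BREAKING [(audit, R1), (audit.balance, R2), (email, R2), (primary, R3)]

the writer's type comes first in each Invoice pair
backward pass over Invoice, reader schema v2, writer schema v1:
  email: no writer match
  scores: paired with writer scores (list<int32> -> list<int32>; writer optional)
  audit: paired with writer audit (Geo -> Geo; writer required)
  factor: paired with writer factor (float64 -> float64; writer required)
  primary: paired with writer primary (bool -> float32; writer optional)
  audit.balance: no writer match
  audit.retries: paired with writer audit.retries (int64 -> int64; writer optional)
  audit.street: paired with writer audit.street (string -> string; writer required)
  writer audit.balance: unknown to reader
  rule R2 violated at audit.balance
  rule R3 violated at primary
  => 2 violation(s): backward is BREAKING for Invoice
forward pass over Invoice, reader schema v1, writer schema v2:
  scores: paired with writer scores (list<int32> -> list<int32>; writer optional)
  audit: paired with writer audit (Geo -> Geo; writer optional)
  factor: paired with writer factor (float64 -> float64; writer required)
  primary: paired with writer primary (float32 -> bool; writer optional)
  writer email: unknown to reader
  audit.balance: no writer match
  audit.retries: paired with writer audit.retries (int64 -> int64; writer optional)
  audit.street: paired with writer audit.street (string -> string; writer required)
  writer audit.balance: unknown to reader
  rule R1 violated at audit
  rule R2 violated at audit.balance
  rule R2 violated at email
  rule R3 violated at primary
  => 4 violation(s): forward is BREAKING for Invoice


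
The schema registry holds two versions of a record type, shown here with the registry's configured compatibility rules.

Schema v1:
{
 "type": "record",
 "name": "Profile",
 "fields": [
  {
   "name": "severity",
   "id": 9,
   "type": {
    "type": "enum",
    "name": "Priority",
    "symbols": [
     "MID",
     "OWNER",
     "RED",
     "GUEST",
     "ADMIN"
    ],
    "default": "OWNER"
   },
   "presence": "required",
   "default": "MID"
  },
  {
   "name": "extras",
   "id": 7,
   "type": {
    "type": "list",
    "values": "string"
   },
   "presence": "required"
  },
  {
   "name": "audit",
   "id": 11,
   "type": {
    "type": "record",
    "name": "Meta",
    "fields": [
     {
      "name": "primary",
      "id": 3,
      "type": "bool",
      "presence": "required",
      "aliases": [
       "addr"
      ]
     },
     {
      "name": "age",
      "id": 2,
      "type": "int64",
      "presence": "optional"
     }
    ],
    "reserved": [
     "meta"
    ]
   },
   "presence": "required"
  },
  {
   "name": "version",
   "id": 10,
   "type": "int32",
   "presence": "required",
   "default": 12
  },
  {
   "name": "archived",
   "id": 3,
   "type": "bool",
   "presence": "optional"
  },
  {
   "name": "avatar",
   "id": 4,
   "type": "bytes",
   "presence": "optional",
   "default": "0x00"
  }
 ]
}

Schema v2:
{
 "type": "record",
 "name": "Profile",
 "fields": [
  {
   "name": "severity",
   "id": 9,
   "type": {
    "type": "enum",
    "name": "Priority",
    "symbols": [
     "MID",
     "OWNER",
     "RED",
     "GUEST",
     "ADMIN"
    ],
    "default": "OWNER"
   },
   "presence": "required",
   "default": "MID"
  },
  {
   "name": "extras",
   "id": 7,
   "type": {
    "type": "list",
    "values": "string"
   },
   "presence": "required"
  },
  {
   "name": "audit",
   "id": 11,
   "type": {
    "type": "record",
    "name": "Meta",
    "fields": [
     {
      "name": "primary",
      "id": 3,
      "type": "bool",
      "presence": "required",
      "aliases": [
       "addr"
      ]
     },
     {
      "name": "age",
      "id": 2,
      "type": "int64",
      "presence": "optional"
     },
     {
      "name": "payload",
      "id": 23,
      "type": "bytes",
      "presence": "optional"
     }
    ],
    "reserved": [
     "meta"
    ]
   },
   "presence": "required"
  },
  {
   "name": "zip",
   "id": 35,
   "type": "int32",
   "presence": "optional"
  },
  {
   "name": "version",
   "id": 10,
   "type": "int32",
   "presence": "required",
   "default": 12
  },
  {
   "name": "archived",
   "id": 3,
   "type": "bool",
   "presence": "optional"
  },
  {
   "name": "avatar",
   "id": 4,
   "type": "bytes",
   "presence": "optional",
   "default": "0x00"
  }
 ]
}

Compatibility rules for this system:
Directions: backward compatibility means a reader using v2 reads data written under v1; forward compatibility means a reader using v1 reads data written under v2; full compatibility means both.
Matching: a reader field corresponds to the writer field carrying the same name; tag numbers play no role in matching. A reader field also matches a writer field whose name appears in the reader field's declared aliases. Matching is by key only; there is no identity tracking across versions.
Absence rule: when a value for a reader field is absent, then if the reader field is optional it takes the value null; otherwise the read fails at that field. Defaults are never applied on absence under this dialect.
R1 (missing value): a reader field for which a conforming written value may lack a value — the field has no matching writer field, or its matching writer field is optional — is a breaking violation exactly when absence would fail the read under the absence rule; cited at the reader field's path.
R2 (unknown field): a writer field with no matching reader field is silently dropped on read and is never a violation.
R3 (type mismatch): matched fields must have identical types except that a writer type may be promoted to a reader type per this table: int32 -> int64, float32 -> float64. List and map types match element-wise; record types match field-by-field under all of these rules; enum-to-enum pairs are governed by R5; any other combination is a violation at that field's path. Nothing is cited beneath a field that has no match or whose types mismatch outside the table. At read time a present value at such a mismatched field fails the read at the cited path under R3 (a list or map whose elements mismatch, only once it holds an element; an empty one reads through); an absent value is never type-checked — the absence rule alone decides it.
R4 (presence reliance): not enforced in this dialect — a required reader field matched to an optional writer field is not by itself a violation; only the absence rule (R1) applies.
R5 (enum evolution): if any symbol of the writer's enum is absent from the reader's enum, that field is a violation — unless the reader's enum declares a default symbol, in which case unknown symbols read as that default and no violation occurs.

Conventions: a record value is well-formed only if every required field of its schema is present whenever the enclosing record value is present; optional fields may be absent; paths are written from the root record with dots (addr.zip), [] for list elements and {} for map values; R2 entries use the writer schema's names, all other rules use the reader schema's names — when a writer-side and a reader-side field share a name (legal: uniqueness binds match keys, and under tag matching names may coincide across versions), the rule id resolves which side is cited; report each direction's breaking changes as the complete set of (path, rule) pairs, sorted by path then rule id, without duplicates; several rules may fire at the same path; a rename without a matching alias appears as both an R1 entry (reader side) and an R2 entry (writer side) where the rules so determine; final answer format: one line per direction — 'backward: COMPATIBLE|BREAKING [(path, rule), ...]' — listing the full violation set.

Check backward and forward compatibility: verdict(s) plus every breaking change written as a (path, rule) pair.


backward: COMPATIBLE []; forward: COMPATIBLE []

in Profile below, arrows point writer -> reader
checking backward for Profile: reader v2 against writer v1:
  severity: Priority -> Priority, writer required; from severity
  extras: list<string> -> list<string>, writer required; from extras
  audit: Meta -> Meta, writer required; from audit
  zip: no writer-side match
  version: int32 -> int32, writer required; from version
  archived: bool -> bool, writer optional; from archived
  avatar: bytes -> bytes, writer optional; from avatar
  audit.primary: bool -> bool, writer required; from audit.primary
  audit.age: int64 -> int64, writer optional; from audit.age
  audit.payload: no writer-side match
  => no violations; backward on Profile: COMPATIBLE
checking forward for Profile: reader v1 against writer v2:
  severity: Priority -> Priority, writer required; from severity
  extras: list<string> -> list<string>, writer required; from extras
  audit: Meta -> Meta, writer required; from audit
  version: int32 -> int32, writer required; from version
  archived: bool -> bool, writer optional; from archived
  avatar: bytes -> bytes, writer optional; from avatar
  leftover writer field: zip
  audit.primary: bool -> bool, writer required; from audit.primary
  audit.age: int64 -> int64, writer optional; from audit.age
  leftover writer field: audit.payload
  => no violations; forward on Profile: COMPATIBLE


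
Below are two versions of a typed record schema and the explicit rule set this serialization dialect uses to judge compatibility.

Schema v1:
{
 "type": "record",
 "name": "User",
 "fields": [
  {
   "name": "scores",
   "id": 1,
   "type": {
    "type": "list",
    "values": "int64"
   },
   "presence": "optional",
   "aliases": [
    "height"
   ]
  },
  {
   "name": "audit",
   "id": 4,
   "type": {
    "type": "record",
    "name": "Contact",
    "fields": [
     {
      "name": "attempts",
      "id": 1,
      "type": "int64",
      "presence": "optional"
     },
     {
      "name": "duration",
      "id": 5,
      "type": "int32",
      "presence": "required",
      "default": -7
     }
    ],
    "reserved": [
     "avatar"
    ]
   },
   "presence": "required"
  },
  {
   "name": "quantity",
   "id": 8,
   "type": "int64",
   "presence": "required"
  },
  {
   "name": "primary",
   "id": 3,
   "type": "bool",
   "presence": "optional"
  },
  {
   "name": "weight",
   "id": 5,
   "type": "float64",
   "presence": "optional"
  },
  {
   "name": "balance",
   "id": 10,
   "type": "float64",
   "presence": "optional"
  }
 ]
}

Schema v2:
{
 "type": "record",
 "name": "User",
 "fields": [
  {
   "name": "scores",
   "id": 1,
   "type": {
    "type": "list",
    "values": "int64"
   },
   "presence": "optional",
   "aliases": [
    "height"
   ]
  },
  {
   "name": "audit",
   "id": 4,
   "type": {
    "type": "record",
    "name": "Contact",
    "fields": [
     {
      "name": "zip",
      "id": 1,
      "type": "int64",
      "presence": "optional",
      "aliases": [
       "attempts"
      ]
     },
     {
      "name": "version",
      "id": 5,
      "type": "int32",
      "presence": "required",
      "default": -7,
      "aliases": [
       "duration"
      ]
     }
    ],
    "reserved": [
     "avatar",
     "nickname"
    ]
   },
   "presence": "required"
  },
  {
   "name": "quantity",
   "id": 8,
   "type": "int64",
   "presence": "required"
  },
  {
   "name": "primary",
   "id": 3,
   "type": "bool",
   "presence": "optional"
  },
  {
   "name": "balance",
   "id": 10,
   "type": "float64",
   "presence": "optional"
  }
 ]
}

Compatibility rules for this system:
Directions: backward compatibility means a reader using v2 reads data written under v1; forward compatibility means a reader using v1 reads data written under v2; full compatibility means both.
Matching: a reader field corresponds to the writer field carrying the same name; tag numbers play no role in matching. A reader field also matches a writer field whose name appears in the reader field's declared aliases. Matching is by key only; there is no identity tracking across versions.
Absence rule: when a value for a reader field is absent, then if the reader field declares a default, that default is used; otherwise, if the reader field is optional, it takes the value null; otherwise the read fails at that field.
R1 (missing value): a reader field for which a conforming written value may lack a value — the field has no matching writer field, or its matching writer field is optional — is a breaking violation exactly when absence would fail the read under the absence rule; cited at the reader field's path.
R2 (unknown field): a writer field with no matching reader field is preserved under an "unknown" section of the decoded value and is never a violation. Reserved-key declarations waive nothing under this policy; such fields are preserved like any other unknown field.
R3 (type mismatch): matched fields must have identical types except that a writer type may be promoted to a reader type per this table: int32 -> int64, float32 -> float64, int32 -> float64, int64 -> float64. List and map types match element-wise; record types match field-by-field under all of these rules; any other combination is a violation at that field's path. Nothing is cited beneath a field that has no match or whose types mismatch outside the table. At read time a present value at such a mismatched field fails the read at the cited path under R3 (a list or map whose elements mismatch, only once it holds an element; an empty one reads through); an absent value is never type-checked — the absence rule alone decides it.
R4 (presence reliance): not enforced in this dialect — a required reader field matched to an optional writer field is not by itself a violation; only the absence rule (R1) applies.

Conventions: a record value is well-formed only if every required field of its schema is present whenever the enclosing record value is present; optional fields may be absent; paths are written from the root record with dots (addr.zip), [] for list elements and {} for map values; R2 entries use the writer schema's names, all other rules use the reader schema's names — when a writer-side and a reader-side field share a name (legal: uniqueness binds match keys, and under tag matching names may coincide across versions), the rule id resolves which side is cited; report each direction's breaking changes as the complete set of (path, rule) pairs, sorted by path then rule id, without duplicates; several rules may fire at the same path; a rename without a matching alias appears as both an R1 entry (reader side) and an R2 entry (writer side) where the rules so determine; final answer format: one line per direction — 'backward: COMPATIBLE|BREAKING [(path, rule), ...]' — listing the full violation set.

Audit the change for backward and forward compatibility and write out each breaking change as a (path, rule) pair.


backward: COMPATIBLE []; forward: COMPATIBLE []

in User below, arrows point writer -> reader
backward pass over User, reader schema v2, writer schema v1:
  list<int64> -> list<int64>, writer optional: scores aligns to scores
  Contact -> Contact, writer required: audit aligns to audit
  int64 -> int64, writer required: quantity aligns to quantity
  bool -> bool, writer optional: primary aligns to primary
  float64 -> float64, writer optional: balance aligns to balance
  writer weight: unknown to reader
  int64 -> int64, writer optional: audit.zip aligns to audit.attempts
  int32 -> int32, writer required: audit.version aligns to audit.duration
  => no violations; backward on User: COMPATIBLE
forward pass over User, reader schema v1, writer schema v2:
  list<int64> -> list<int64>, writer optional: scores aligns to scores
  Contact -> Contact, writer required: audit aligns to audit
  int64 -> int64, writer required: quantity aligns to quantity
  bool -> bool, writer optional: primary aligns to primary
  weight: no writer match
  float64 -> float64, writer optional: balance aligns to balance
  audit.attempts: no writer match
  audit.duration: no writer match
  writer audit.zip: unknown to reader
  writer audit.version: unknown to reader
  => no violations; forward on User: COMPATIBLE


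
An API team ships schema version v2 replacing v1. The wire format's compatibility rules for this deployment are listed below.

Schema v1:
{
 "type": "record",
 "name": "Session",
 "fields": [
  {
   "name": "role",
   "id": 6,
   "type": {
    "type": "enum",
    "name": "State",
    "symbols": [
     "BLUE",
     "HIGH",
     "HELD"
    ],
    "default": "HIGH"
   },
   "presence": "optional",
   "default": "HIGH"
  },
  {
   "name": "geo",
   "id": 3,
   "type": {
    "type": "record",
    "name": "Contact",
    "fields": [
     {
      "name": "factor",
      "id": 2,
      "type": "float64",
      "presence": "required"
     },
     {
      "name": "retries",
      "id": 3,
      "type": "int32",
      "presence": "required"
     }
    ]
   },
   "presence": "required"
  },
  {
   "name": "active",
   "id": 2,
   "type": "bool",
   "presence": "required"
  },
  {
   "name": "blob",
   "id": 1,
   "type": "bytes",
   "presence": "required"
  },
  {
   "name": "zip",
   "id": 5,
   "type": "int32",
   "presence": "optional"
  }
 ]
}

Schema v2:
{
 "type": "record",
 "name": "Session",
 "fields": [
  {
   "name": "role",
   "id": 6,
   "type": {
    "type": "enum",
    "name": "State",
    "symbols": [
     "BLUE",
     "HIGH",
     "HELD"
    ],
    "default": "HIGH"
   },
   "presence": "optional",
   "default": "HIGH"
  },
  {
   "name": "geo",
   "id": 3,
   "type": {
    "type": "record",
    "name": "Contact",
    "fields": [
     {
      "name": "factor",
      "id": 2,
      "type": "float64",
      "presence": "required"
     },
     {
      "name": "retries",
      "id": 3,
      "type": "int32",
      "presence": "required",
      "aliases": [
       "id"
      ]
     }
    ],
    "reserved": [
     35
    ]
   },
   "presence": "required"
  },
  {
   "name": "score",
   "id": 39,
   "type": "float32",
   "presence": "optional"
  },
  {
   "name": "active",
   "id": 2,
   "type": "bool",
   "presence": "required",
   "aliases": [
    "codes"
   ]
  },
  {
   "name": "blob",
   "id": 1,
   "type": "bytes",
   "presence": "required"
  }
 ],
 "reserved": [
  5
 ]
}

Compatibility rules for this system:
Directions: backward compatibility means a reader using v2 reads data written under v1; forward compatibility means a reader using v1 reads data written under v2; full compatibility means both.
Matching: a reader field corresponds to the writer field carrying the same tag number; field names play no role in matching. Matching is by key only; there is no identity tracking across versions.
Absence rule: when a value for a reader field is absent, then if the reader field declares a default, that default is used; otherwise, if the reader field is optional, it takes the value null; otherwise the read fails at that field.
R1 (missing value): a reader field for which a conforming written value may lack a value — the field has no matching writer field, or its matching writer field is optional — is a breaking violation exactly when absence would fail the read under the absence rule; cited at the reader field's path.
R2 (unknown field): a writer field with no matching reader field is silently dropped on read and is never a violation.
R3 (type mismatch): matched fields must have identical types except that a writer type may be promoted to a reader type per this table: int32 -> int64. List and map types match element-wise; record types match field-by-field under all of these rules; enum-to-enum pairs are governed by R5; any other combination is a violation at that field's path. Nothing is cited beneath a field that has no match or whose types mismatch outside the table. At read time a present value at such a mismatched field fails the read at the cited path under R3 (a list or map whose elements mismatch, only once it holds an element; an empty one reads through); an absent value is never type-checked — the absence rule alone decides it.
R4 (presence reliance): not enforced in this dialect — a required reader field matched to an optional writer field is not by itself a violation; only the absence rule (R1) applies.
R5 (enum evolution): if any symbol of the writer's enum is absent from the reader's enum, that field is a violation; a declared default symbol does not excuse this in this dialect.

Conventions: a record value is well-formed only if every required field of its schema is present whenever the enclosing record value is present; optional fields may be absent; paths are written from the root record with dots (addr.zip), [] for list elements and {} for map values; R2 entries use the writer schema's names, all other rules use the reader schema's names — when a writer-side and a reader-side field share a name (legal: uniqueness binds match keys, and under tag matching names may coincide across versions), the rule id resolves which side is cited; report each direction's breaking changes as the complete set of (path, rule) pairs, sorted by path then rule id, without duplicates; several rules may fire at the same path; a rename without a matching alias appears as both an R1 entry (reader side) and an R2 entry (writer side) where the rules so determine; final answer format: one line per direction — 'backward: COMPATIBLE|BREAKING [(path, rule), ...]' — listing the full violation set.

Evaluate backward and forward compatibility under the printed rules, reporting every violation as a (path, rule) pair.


backward: COMPATIBLE []; forward: COMPATIBLE []

the writer's type comes first in each Session pair
backward analysis of Session with v2 as reader and v1 as writer:
  role: State -> State, writer optional; from role
  geo: Contact -> Contact, writer required; from geo
  score: no writer-side match
  active: bool -> bool, writer required; from active
  blob: bytes -> bytes, writer required; from blob
  writer field zip has no reader counterpart
  geo.factor: float64 -> float64, writer required; from geo.factor
  geo.retries: int32 -> int32, writer required; from geo.retries
  => backward verdict for Session: COMPATIBLE, no violations
forward analysis of Session with v1 as reader and v2 as writer:
  role: State -> State, writer optional; from role
  geo: Contact -> Contact, writer required; from geo
  active: bool -> bool, writer required; from active
  blob: bytes -> bytes, writer required; from blob
  zip: no writer-side match
  writer field score has no reader counterpart
  geo.factor: float64 -> float64, writer required; from geo.factor
  geo.retries: int32 -> int32, writer required; from geo.retries
  => forward verdict for Session: COMPATIBLE, no violations


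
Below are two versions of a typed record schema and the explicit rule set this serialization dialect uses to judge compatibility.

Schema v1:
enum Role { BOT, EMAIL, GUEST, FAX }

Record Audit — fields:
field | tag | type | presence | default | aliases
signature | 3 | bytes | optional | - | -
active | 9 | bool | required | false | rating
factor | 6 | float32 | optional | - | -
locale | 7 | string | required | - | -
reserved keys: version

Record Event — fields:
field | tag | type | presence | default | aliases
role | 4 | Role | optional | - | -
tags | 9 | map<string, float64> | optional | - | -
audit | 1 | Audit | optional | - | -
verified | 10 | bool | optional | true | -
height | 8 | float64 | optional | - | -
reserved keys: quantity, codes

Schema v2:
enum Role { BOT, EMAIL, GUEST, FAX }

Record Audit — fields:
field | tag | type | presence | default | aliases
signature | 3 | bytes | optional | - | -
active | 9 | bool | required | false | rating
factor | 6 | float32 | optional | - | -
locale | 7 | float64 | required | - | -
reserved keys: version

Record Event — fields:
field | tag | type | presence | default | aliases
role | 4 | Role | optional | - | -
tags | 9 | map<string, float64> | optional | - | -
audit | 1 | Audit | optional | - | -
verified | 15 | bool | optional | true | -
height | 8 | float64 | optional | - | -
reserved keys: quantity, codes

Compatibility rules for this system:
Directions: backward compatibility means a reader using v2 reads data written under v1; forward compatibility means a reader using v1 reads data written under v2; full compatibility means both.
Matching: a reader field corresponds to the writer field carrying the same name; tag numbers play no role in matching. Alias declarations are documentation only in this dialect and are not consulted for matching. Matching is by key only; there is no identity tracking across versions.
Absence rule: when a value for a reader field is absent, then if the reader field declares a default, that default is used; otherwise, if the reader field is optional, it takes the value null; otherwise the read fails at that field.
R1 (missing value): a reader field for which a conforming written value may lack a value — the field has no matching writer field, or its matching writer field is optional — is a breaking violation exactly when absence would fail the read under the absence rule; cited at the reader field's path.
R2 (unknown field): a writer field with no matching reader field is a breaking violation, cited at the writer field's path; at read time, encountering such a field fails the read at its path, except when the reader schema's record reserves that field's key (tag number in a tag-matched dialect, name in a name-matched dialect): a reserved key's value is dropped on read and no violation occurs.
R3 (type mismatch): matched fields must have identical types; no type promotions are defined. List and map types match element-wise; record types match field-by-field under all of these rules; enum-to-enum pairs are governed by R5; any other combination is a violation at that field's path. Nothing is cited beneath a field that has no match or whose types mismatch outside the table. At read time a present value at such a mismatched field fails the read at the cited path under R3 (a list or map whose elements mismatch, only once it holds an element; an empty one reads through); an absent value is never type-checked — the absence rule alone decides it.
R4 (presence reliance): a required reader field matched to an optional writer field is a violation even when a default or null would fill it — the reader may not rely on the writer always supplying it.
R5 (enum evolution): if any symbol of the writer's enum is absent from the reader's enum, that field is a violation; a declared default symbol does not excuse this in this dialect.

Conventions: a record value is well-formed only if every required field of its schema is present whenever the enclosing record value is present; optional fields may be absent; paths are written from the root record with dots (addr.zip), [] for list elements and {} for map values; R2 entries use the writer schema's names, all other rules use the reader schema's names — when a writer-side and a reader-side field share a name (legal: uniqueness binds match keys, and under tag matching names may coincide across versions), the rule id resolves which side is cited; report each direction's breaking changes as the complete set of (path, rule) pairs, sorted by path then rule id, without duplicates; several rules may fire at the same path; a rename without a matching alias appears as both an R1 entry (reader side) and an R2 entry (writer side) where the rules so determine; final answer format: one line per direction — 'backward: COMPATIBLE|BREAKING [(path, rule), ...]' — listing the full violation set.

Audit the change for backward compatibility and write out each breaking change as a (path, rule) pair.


backward: BREAKING [(audit.locale, R3)]

arrows below run writer -> reader for Event
backward analysis of Event with v2 as reader and v1 as writer:
  role <- role (Role -> Role, writer optional)
  tags <- tags (map<string, float64> -> map<string, float64>, writer optional)
  audit <- audit (Audit -> Audit, writer optional)
  verified <- verified (bool -> bool, writer optional)
  height <- height (float64 -> float64, writer optional)
  audit.signature <- audit.signature (bytes -> bytes, writer optional)
  audit.active <- audit.active (bool -> bool, writer required)
  audit.factor <- audit.factor (float32 -> float32, writer optional)
  audit.locale <- audit.locale (string -> float64, writer required)
  breaking: (audit.locale, R3)
  => backward: BREAKING (1)
diffs on Event not affecting the asked answer:
  field verified in record Event: tag 10 changed to 15 -> triggers nothing under Event's printed rules — same verdict
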